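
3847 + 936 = 4783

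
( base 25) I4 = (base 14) 246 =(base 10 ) 454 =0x1C6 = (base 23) jh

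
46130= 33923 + 12207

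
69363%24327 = 20709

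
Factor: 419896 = 2^3*73^1*719^1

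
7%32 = 7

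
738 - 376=362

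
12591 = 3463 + 9128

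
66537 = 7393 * 9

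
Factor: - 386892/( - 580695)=128964/193565 = 2^2 * 3^1*5^( - 1 )*11^1*977^1*38713^ (-1 ) 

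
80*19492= 1559360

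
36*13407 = 482652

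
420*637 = 267540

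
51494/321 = 160 + 134/321  =  160.42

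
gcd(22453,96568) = 1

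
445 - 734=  - 289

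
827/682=1 + 145/682=1.21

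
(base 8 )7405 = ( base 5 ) 110340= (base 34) 3b3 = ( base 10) 3845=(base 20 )9c5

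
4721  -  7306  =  -2585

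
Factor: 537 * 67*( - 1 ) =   -  3^1*67^1 * 179^1  =  -35979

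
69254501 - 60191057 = 9063444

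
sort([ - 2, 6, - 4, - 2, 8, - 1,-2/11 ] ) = [ - 4, - 2 , - 2, - 1, - 2/11, 6, 8 ] 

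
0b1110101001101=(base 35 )64b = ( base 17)18G4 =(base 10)7501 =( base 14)2A3B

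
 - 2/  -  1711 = 2/1711=0.00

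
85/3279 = 85/3279=0.03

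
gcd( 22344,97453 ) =1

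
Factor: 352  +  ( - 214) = 138 =2^1*3^1*23^1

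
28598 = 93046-64448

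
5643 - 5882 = -239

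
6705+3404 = 10109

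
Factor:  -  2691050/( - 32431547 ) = 2^1*5^2*107^1*503^1*2591^( - 1)*12517^( - 1)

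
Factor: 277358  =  2^1*138679^1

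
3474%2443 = 1031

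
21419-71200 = - 49781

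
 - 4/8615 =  - 1 + 8611/8615 = - 0.00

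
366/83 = 4+34/83=4.41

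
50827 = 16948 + 33879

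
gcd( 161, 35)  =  7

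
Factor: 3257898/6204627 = 1085966/2068209 = 2^1*3^(-2)*7^1*11^( - 1) * 13^( - 1)*1607^(- 1) * 77569^1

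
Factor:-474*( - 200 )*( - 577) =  - 54699600 = - 2^4*3^1*5^2*79^1*577^1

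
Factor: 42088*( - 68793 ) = - 2^3*3^1 * 23^1*997^1*5261^1 = - 2895359784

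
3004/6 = 500 + 2/3 = 500.67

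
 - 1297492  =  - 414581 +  - 882911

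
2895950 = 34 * 85175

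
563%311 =252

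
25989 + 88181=114170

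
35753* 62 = 2216686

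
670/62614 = 335/31307 =0.01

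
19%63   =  19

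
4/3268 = 1/817 = 0.00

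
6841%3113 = 615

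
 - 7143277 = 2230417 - 9373694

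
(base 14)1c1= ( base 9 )445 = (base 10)365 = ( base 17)148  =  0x16d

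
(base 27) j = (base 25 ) j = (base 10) 19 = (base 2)10011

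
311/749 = 311/749= 0.42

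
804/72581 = 804/72581 = 0.01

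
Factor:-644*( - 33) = 21252=2^2*3^1*7^1*11^1*23^1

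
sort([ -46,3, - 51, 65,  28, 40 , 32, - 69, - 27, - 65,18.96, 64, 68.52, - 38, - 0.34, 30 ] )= [ - 69,-65, - 51,  -  46, - 38, - 27, - 0.34 , 3,18.96,  28, 30,32, 40, 64,  65,68.52] 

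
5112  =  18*284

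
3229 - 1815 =1414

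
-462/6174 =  - 1 + 136/147 = - 0.07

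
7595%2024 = 1523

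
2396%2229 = 167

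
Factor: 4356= 2^2*3^2*11^2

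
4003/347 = 11+186/347=11.54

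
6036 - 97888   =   - 91852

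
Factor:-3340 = - 2^2 *5^1*167^1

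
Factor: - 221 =-13^1*17^1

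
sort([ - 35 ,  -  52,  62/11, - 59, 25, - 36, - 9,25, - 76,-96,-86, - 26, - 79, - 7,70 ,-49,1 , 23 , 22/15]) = [ - 96, -86, - 79, - 76, - 59 ,  -  52, -49 ,-36, - 35, - 26, -9, - 7,1,22/15,  62/11,23,25 , 25 , 70] 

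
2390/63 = 37 + 59/63 = 37.94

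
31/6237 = 31/6237=0.00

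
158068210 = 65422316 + 92645894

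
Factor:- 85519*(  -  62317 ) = 5329287523 = 7^1*19^1 *101^1*617^1*643^1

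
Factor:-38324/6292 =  - 67/11 = -11^( - 1)*67^1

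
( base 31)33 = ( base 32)30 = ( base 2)1100000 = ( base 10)96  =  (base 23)44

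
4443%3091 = 1352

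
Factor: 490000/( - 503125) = -2^4*5^ (-1 ) * 7^1*23^(-1 ) = -  112/115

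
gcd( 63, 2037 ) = 21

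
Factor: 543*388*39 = 8216676 = 2^2 * 3^2*13^1*97^1*181^1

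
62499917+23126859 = 85626776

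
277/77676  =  277/77676  =  0.00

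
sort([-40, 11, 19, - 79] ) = [-79, - 40, 11, 19 ] 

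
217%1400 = 217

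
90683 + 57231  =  147914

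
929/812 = 929/812 = 1.14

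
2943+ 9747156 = 9750099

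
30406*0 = 0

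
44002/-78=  - 22001/39 = - 564.13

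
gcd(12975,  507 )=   3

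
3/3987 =1/1329 =0.00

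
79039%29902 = 19235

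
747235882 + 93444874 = 840680756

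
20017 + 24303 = 44320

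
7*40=280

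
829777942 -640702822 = 189075120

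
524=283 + 241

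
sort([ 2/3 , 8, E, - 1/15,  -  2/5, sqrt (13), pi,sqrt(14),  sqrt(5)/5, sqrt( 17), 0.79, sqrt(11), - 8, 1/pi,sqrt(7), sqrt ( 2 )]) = [ - 8, - 2/5 , - 1/15, 1/pi,sqrt(5)/5,2/3,0.79,sqrt(2 ),sqrt( 7 ),E,pi, sqrt(11 ), sqrt(13 ), sqrt(14 ),sqrt ( 17), 8 ] 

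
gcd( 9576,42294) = 798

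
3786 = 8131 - 4345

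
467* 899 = 419833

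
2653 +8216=10869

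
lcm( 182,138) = 12558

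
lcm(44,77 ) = 308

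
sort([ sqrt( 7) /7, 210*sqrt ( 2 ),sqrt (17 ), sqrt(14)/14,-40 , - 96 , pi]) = [ - 96, - 40, sqrt(14) /14,sqrt ( 7 )/7 , pi , sqrt( 17),210*sqrt(2)] 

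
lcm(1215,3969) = 59535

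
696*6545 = 4555320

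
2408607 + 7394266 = 9802873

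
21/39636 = 7/13212 = 0.00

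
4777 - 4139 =638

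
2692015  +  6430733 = 9122748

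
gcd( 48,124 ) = 4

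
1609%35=34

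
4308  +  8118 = 12426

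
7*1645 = 11515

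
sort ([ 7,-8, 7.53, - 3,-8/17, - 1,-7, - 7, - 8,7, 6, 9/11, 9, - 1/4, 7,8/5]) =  [  -  8,-8,-7,-7,-3, - 1, - 8/17, - 1/4,9/11, 8/5, 6, 7,  7,7,7.53, 9 ] 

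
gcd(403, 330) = 1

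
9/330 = 3/110 = 0.03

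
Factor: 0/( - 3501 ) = 0^1 = 0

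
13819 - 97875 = -84056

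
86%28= 2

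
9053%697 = 689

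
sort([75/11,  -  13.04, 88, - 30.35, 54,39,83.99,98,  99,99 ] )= [ - 30.35, - 13.04,75/11,39,54 , 83.99 , 88,98,99 , 99]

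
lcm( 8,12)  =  24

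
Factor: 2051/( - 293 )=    - 7 = - 7^1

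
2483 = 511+1972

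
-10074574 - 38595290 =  - 48669864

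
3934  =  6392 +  - 2458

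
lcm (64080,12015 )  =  192240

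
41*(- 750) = -30750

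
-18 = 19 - 37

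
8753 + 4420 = 13173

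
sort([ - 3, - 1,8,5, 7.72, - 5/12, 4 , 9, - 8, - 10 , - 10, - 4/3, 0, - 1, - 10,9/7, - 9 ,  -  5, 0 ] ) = [ - 10,-10 , - 10, - 9,-8, - 5, - 3, - 4/3, - 1 ,-1, - 5/12, 0, 0, 9/7, 4,5, 7.72, 8,  9 ] 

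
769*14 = 10766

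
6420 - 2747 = 3673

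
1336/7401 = 1336/7401 = 0.18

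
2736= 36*76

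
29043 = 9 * 3227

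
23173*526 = 12188998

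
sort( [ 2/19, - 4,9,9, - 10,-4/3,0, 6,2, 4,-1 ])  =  [ - 10, - 4, - 4/3, - 1, 0,2/19,2, 4, 6, 9, 9]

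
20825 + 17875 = 38700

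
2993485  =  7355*407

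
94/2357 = 94/2357 = 0.04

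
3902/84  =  46+ 19/42 = 46.45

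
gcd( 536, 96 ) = 8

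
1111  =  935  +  176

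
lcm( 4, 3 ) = 12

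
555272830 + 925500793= 1480773623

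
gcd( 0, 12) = 12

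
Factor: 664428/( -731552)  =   -2^ (-3)*3^1*17^1*3257^1*22861^(-1) = -166107/182888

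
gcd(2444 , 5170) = 94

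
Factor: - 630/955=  - 2^1*3^2  *  7^1*191^(  -  1) = -  126/191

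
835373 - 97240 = 738133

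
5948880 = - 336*( - 17705)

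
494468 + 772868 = 1267336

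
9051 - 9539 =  - 488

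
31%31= 0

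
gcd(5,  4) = 1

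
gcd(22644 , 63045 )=9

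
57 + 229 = 286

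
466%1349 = 466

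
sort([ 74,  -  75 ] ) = [ - 75 , 74 ]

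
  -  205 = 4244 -4449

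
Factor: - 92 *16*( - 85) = 125120  =  2^6*5^1*17^1*23^1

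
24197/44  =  549 + 41/44 = 549.93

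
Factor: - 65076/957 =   -  2^2 * 17^1 = - 68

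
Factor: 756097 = 756097^1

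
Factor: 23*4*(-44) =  - 2^4*11^1*23^1 = -  4048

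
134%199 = 134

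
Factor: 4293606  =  2^1*3^1*251^1*2851^1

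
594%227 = 140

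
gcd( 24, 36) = 12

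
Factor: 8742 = 2^1*3^1*31^1*47^1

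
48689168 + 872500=49561668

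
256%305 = 256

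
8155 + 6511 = 14666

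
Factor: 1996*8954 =17872184  =  2^3*11^2  *37^1 *499^1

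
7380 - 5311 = 2069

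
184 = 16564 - 16380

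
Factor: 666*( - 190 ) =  - 126540=- 2^2* 3^2*5^1 * 19^1*37^1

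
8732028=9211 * 948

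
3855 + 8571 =12426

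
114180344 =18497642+95682702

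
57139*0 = 0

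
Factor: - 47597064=  -  2^3*3^1*41^1 * 48371^1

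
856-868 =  - 12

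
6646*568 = 3774928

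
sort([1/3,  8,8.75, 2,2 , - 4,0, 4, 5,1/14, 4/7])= [-4, 0,1/14, 1/3, 4/7,2,  2,  4,5, 8, 8.75 ] 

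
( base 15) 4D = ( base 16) 49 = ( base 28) 2H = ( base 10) 73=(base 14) 53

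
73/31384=73/31384 = 0.00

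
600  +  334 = 934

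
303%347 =303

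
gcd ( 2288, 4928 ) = 176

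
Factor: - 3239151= - 3^1*1079717^1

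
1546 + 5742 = 7288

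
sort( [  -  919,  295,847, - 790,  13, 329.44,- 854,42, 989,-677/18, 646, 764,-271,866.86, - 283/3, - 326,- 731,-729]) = [ - 919, -854, - 790,-731,  -  729, - 326,-271,-283/3,-677/18, 13, 42, 295, 329.44,646,764, 847, 866.86 , 989 ] 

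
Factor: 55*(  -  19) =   -  5^1*11^1* 19^1 = - 1045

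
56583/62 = 912  +  39/62 = 912.63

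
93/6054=31/2018 = 0.02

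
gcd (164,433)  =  1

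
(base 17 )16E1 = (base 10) 6886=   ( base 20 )H46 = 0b1101011100110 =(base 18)134a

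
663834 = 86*7719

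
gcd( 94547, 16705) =1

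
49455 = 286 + 49169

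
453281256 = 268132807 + 185148449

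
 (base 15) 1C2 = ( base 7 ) 1121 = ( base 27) f2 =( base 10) 407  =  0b110010111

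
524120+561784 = 1085904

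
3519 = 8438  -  4919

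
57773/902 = 57773/902 = 64.05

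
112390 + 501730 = 614120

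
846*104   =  87984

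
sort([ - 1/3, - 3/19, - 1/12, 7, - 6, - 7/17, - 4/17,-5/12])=[ - 6, - 5/12,  -  7/17, - 1/3, - 4/17 ,-3/19, - 1/12 , 7]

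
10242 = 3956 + 6286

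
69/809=69/809 = 0.09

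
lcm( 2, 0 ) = 0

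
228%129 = 99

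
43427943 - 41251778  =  2176165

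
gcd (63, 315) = 63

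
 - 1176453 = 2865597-4042050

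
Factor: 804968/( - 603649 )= - 2^3 *19^ ( -1 )*31771^( - 1)*100621^1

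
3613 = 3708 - 95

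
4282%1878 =526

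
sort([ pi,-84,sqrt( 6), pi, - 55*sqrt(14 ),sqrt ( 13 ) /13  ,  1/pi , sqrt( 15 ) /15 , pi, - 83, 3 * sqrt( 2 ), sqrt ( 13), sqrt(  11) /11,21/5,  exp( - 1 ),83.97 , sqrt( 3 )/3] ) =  [-55 * sqrt( 14) ,-84,- 83,sqrt( 15) /15,sqrt(13)/13,sqrt( 11)/11,  1/pi, exp(-1),  sqrt( 3)/3,sqrt( 6 ), pi, pi,  pi, sqrt(13),21/5, 3*sqrt( 2 ), 83.97]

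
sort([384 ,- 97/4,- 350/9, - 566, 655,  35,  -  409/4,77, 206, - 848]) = [ - 848, - 566, - 409/4,-350/9, - 97/4, 35, 77 , 206, 384, 655 ] 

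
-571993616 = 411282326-983275942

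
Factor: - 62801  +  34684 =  - 31^1*907^1 = -28117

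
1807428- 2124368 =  -316940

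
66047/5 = 13209+2/5 = 13209.40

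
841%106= 99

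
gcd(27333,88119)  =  9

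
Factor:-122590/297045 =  - 26/63= -  2^1 *3^ ( - 2)*7^( - 1)*13^1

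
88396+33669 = 122065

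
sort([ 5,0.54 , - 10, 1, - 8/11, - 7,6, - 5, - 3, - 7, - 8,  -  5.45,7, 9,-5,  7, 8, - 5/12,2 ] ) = [ - 10, - 8,-7 , - 7, - 5.45, - 5,-5, - 3, - 8/11, - 5/12,0.54 , 1,2, 5, 6, 7, 7,8, 9]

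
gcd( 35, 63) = 7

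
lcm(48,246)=1968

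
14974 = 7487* 2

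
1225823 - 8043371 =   -  6817548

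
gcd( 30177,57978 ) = 9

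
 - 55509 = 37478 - 92987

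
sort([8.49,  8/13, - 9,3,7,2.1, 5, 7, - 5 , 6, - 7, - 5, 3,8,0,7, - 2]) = [ - 9,-7, - 5,- 5, - 2, 0,8/13, 2.1,3, 3, 5, 6,7,7,7, 8,8.49 ]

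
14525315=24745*587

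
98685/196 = 98685/196 = 503.49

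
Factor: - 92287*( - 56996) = 2^2*13^1*31^1*229^1*14249^1 = 5259989852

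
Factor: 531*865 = 459315 = 3^2 * 5^1*59^1 *173^1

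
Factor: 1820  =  2^2*5^1*7^1*13^1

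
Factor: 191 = 191^1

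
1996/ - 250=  - 998/125 =- 7.98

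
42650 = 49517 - 6867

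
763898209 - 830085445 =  - 66187236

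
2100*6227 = 13076700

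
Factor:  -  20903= - 20903^1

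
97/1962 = 97/1962 = 0.05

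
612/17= 36 = 36.00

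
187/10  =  18 + 7/10 =18.70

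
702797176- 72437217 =630359959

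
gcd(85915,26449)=1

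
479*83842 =40160318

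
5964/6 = 994 = 994.00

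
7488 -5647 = 1841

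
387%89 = 31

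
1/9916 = 1/9916 = 0.00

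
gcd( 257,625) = 1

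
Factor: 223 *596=132908  =  2^2 * 149^1*223^1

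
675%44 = 15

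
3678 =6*613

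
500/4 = 125 = 125.00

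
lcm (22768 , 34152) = 68304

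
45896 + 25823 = 71719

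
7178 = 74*97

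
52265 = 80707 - 28442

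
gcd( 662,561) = 1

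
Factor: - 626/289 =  - 2^1*17^( - 2)*313^1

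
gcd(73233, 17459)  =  79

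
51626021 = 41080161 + 10545860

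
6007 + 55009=61016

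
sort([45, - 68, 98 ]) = [ - 68,45, 98]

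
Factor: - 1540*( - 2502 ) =2^3*3^2*5^1*7^1*11^1*139^1 =3853080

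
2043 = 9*227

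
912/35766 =152/5961 = 0.03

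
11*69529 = 764819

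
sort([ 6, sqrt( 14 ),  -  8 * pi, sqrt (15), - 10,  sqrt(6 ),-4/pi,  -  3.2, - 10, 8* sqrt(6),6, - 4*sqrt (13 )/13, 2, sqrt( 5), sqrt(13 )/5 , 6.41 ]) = [ - 8*pi,-10, - 10 , - 3.2, - 4/pi, - 4  *sqrt( 13)/13 , sqrt( 13 ) /5, 2,sqrt( 5 ),sqrt (6 ), sqrt( 14),  sqrt(15), 6 , 6, 6.41 , 8 * sqrt(6) ]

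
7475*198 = 1480050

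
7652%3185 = 1282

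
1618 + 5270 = 6888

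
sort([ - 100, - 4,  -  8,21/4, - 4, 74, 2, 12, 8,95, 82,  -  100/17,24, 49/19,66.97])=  [ - 100,-8, - 100/17, - 4, - 4, 2 , 49/19, 21/4, 8, 12, 24,66.97, 74, 82 , 95]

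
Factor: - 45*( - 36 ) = 2^2 *3^4*5^1 = 1620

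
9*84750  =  762750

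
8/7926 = 4/3963 = 0.00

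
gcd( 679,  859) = 1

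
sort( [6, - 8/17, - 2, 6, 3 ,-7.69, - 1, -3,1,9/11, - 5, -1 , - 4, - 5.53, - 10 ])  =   [ - 10, - 7.69,- 5.53, - 5,-4, - 3,- 2,  -  1,  -  1,-8/17,9/11, 1 , 3,6,6 ]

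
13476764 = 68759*196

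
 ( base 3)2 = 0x2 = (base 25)2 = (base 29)2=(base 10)2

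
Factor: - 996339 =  - 3^1 * 332113^1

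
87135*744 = 64828440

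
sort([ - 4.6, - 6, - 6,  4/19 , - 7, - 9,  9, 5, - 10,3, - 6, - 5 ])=[ - 10, -9, - 7,-6 , - 6, - 6, - 5, - 4.6,4/19, 3,5,9 ] 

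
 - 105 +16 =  - 89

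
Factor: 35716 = 2^2*8929^1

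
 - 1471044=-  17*86532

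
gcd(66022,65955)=1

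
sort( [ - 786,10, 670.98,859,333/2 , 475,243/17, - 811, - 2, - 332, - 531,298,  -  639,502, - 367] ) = [ - 811, -786, - 639 , - 531,-367,-332,-2,10,243/17, 333/2,298,475, 502,670.98,859 ] 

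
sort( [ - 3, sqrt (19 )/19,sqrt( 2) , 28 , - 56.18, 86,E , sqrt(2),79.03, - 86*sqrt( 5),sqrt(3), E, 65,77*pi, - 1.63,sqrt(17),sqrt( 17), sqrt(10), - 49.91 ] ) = [ -86*sqrt( 5 ), - 56.18,- 49.91, - 3,-1.63, sqrt( 19 ) /19,sqrt(2 ),sqrt( 2),sqrt ( 3 ),E, E,sqrt( 10), sqrt (17),sqrt( 17),28 , 65,79.03, 86,  77*pi]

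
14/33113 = 14/33113 = 0.00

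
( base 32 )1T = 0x3D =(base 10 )61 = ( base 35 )1Q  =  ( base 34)1r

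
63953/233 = 63953/233 = 274.48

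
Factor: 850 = 2^1*5^2*17^1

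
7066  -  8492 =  - 1426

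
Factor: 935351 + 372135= 2^1*653743^1 = 1307486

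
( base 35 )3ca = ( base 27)5h1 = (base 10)4105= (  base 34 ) 3ip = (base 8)10011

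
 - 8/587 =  - 8/587 = - 0.01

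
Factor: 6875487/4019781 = 3^1*103^( - 1)*  13009^( - 1 )  *763943^1 = 2291829/1339927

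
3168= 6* 528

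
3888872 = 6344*613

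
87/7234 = 87/7234 = 0.01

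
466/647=466/647 =0.72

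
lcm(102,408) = 408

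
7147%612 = 415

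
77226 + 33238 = 110464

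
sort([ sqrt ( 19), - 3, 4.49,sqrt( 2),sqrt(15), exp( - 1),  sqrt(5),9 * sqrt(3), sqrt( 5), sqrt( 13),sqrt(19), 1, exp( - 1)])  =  [- 3, exp( - 1), exp( - 1) , 1, sqrt( 2 ), sqrt( 5), sqrt( 5), sqrt(13 ), sqrt(15), sqrt(19 ) , sqrt( 19), 4.49 , 9*sqrt( 3)]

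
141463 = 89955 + 51508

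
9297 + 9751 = 19048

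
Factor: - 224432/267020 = - 332/395 = - 2^2*5^( - 1) * 79^ ( - 1) * 83^1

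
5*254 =1270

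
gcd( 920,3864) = 184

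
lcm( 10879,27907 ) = 641861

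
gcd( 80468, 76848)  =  4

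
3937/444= 3937/444 =8.87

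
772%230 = 82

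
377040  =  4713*80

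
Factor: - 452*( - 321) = 145092= 2^2 * 3^1*107^1 * 113^1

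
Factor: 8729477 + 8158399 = 2^2 * 3^1*1407323^1 = 16887876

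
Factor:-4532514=-2^1*3^1 * 7^1*311^1*347^1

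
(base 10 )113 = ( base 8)161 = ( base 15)78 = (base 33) 3e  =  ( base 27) 45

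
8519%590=259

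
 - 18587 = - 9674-8913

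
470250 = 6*78375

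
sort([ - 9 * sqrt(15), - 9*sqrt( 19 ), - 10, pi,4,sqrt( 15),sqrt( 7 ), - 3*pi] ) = [  -  9*sqrt (19),-9*sqrt( 15 ),- 10,  -  3*pi,sqrt ( 7), pi, sqrt (15), 4 ]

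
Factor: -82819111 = -461^1*179651^1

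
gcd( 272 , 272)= 272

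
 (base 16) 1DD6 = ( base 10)7638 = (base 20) J1I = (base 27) aco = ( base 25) C5D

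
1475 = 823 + 652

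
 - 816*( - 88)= 71808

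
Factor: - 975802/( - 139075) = 2^1* 5^(-2 ) * 19^1*5563^( - 1)*25679^1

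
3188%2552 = 636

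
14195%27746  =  14195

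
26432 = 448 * 59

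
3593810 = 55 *65342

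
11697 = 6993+4704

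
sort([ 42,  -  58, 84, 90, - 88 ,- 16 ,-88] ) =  [ - 88 , - 88, -58,-16,  42, 84,90]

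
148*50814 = 7520472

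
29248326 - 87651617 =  - 58403291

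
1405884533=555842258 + 850042275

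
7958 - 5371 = 2587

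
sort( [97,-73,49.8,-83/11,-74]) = [  -  74, - 73, - 83/11,49.8,97] 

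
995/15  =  66 + 1/3 = 66.33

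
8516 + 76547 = 85063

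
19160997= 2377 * 8061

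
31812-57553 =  - 25741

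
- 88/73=-2 + 58/73 = - 1.21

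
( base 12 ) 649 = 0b1110011001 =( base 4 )32121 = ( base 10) 921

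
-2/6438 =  - 1/3219 = - 0.00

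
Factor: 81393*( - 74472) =- 2^3*3^2 * 13^1*29^1  *107^1*2087^1 = - 6061499496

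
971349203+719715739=1691064942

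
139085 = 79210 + 59875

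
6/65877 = 2/21959 = 0.00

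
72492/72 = 1006  +  5/6 =1006.83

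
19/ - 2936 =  - 1 + 2917/2936  =  - 0.01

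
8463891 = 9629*879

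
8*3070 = 24560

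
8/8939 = 8/8939= 0.00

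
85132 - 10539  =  74593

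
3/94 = 3/94  =  0.03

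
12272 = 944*13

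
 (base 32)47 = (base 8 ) 207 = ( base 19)72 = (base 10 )135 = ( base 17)7G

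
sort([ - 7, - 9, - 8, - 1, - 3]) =[ - 9, - 8 ,-7, - 3, - 1]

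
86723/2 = 86723/2 = 43361.50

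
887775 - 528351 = 359424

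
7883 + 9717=17600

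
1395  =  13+1382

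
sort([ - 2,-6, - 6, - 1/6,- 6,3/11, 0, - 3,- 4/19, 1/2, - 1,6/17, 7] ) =[-6 ,-6,-6,-3, -2,  -  1, - 4/19,  -  1/6,0, 3/11, 6/17,1/2,7 ]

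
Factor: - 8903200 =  - 2^5*5^2*31^1*359^1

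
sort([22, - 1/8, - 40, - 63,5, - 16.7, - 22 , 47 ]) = [ - 63, - 40,-22,-16.7,-1/8,5,22,47 ]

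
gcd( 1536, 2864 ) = 16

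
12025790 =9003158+3022632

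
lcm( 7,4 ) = 28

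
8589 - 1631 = 6958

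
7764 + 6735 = 14499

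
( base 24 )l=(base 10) 21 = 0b10101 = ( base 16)15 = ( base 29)l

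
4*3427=13708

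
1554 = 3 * 518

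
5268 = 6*878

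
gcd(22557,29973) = 309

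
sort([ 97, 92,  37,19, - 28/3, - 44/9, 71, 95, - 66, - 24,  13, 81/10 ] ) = [ - 66,-24, - 28/3,-44/9, 81/10, 13,  19 , 37,71,  92, 95,97]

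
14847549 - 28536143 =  - 13688594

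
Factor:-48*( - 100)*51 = 244800 = 2^6*3^2 * 5^2*17^1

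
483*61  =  29463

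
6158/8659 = 6158/8659 = 0.71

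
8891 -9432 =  - 541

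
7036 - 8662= - 1626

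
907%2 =1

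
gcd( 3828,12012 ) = 132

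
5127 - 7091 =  - 1964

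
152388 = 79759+72629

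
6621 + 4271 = 10892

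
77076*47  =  3622572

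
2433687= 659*3693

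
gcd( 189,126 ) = 63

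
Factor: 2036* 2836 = 5774096 = 2^4*509^1 *709^1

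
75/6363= 25/2121=0.01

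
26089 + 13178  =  39267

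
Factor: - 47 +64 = 17^1 = 17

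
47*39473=1855231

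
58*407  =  23606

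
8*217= 1736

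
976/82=488/41 = 11.90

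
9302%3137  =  3028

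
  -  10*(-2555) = 25550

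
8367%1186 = 65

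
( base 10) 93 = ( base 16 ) 5d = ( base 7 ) 162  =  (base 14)69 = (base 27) 3c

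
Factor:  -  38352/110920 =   -  2^1*3^1*5^ ( - 1 )*17^1*59^( - 1) =- 102/295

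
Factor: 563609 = 263^1*2143^1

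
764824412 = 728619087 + 36205325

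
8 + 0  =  8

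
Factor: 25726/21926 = 577^( - 1 )*677^1= 677/577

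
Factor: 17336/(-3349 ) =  - 88/17 = -2^3*11^1 * 17^(-1 )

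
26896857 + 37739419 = 64636276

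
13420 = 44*305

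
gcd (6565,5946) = 1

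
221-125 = 96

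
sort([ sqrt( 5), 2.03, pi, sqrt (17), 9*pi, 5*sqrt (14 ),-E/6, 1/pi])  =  [  -  E/6,1/pi,2.03 , sqrt(5),pi,sqrt( 17),5*sqrt(14) , 9*pi] 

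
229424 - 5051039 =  - 4821615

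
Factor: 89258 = 2^1*13^1  *  3433^1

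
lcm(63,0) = 0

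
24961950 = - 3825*( - 6526)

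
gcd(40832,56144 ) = 5104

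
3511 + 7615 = 11126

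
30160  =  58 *520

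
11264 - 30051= - 18787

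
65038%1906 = 234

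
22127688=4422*5004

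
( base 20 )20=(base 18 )24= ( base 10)40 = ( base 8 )50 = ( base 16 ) 28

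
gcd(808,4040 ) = 808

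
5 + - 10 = -5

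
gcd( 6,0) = 6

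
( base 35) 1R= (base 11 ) 57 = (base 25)2c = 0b111110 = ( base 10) 62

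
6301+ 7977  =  14278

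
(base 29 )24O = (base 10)1822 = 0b11100011110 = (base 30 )20M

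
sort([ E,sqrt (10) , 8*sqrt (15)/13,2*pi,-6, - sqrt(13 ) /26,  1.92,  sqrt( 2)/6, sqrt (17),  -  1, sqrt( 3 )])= [ -6, - 1, - sqrt(13) /26,  sqrt( 2)/6,sqrt(3 ), 1.92, 8*sqrt ( 15 )/13, E, sqrt( 10),sqrt(17),2*pi]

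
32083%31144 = 939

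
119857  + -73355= 46502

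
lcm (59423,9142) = 118846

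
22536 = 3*7512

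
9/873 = 1/97 = 0.01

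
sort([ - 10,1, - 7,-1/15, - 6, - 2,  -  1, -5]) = [-10, - 7, - 6,  -  5,  -  2, - 1, - 1/15, 1] 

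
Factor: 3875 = 5^3*31^1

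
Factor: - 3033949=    - 241^1*12589^1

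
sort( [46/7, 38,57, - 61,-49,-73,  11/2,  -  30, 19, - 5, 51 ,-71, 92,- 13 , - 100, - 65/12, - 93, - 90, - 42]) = [ - 100, - 93,-90 , - 73, - 71, - 61, - 49, - 42 ,-30,-13,-65/12,  -  5, 11/2,46/7,19, 38, 51, 57, 92] 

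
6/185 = 6/185 = 0.03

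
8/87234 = 4/43617 = 0.00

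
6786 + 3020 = 9806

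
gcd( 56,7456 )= 8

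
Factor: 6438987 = 3^3*238481^1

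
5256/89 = 59 + 5/89 = 59.06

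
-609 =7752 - 8361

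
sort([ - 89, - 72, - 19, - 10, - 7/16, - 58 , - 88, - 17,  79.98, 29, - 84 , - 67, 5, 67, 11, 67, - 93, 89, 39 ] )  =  [-93, - 89, - 88, - 84, - 72, - 67,-58, - 19, - 17, - 10, - 7/16, 5, 11 , 29,39, 67, 67, 79.98, 89]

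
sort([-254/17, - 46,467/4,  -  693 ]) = [ - 693, - 46, - 254/17,467/4 ]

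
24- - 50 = 74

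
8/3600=1/450  =  0.00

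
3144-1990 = 1154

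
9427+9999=19426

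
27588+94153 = 121741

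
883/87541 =883/87541 = 0.01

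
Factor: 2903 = 2903^1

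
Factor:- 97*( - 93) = 3^1* 31^1*97^1 = 9021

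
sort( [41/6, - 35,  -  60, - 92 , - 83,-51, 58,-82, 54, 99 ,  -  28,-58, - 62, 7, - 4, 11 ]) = [-92, - 83, -82, - 62, - 60,-58, - 51, - 35, - 28, - 4, 41/6, 7,11,54, 58,  99]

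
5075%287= 196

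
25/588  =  25/588  =  0.04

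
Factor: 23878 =2^1*11939^1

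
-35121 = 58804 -93925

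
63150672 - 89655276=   -  26504604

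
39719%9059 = 3483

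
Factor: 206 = 2^1*103^1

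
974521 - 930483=44038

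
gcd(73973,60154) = 1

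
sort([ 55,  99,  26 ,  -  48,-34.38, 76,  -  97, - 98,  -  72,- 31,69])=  [ - 98, - 97, - 72 ,-48, - 34.38, - 31 , 26,55 , 69, 76,99 ] 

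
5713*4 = 22852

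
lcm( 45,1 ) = 45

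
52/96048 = 13/24012= 0.00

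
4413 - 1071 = 3342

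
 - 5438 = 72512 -77950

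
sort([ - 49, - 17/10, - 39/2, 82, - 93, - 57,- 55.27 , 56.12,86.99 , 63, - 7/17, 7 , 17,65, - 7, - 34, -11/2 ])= [ - 93, - 57, - 55.27, - 49, - 34, - 39/2 ,- 7,-11/2, - 17/10, - 7/17, 7, 17,56.12,63,  65,82,86.99]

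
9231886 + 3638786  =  12870672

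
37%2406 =37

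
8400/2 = 4200 =4200.00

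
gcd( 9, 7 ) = 1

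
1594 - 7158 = - 5564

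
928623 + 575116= 1503739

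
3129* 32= 100128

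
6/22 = 3/11 = 0.27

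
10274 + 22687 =32961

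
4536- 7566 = -3030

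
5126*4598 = 23569348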